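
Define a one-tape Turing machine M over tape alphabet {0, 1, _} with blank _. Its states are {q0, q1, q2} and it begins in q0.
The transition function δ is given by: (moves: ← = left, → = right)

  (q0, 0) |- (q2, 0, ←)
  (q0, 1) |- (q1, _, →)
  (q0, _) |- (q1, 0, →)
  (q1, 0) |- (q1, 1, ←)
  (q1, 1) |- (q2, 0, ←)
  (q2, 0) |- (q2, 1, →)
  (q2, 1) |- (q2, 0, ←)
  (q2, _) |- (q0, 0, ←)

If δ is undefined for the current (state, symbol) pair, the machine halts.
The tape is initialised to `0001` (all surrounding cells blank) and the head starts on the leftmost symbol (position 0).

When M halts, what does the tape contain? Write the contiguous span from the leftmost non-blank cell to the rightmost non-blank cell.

state=q0 head=0 tape=___[0]001   (q0,0)→(q2,0,←)
state=q2 head=-1 tape=__[_]0001   (q2,_)→(q0,0,←)
state=q0 head=-2 tape=_[_]00001   (q0,_)→(q1,0,→)
state=q1 head=-1 tape=_0[0]0001   (q1,0)→(q1,1,←)
state=q1 head=-2 tape=_[0]10001   (q1,0)→(q1,1,←)
state=q1 head=-3 tape=[_]110001
The non-blank tape span at halt is 110001.

110001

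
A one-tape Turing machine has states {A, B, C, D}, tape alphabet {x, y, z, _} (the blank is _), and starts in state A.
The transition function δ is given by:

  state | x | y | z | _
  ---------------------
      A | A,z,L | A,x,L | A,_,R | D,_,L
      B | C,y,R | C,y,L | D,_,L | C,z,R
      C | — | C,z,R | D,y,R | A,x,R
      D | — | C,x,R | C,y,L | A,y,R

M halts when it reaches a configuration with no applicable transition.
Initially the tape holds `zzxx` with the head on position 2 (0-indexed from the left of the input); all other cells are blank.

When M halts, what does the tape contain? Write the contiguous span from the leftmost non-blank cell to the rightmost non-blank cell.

zxxxx

state=A head=2 tape=zz[x]x__   (A,x)→(A,z,L)
state=A head=1 tape=z[z]zx__   (A,z)→(A,_,R)
state=A head=2 tape=z_[z]x__   (A,z)→(A,_,R)
state=A head=3 tape=z__[x]__   (A,x)→(A,z,L)
state=A head=2 tape=z_[_]z__   (A,_)→(D,_,L)
state=D head=1 tape=z[_]_z__   (D,_)→(A,y,R)
state=A head=2 tape=zy[_]z__   (A,_)→(D,_,L)
state=D head=1 tape=z[y]_z__   (D,y)→(C,x,R)
state=C head=2 tape=zx[_]z__   (C,_)→(A,x,R)
state=A head=3 tape=zxx[z]__   (A,z)→(A,_,R)
state=A head=4 tape=zxx_[_]_   (A,_)→(D,_,L)
state=D head=3 tape=zxx[_]__   (D,_)→(A,y,R)
state=A head=4 tape=zxxy[_]_   (A,_)→(D,_,L)
state=D head=3 tape=zxx[y]__   (D,y)→(C,x,R)
state=C head=4 tape=zxxx[_]_   (C,_)→(A,x,R)
state=A head=5 tape=zxxxx[_]   (A,_)→(D,_,L)
state=D head=4 tape=zxxx[x]_
The non-blank tape span at halt is zxxxx.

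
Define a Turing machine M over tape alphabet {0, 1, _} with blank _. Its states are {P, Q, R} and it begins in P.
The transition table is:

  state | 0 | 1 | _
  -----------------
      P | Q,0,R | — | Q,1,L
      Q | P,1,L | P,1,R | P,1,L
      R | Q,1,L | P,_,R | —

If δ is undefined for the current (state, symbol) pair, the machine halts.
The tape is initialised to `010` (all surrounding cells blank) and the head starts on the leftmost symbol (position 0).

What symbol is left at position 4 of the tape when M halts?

1

P | [0]10__   read 0 → write 0, move R, go to Q
Q | 0[1]0__   read 1 → write 1, move R, go to P
P | 01[0]__   read 0 → write 0, move R, go to Q
Q | 010[_]_   read _ → write 1, move L, go to P
P | 01[0]1_   read 0 → write 0, move R, go to Q
Q | 010[1]_   read 1 → write 1, move R, go to P
P | 0101[_]   read _ → write 1, move L, go to Q
Q | 010[1]1   read 1 → write 1, move R, go to P
P | 0101[1]
Cell 4 holds 1 when M halts.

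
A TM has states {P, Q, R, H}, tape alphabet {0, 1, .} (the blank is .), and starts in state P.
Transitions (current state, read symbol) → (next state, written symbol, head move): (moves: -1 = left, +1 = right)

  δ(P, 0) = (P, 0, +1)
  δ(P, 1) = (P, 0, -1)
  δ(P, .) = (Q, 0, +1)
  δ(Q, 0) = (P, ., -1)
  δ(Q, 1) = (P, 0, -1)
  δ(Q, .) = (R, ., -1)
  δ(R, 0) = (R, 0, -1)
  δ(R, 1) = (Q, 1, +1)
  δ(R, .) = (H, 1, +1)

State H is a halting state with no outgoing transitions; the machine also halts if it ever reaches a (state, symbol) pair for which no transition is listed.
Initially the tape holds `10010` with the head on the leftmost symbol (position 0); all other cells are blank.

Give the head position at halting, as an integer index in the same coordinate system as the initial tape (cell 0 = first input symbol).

-1

state=P head=0 tape=..[1]0010..   (P,1)→(P,0,-1)
state=P head=-1 tape=.[.]00010..   (P,.)→(Q,0,+1)
state=Q head=0 tape=.0[0]0010..   (Q,0)→(P,.,-1)
state=P head=-1 tape=.[0].0010..   (P,0)→(P,0,+1)
state=P head=0 tape=.0[.]0010..   (P,.)→(Q,0,+1)
state=Q head=1 tape=.00[0]010..   (Q,0)→(P,.,-1)
state=P head=0 tape=.0[0].010..   (P,0)→(P,0,+1)
state=P head=1 tape=.00[.]010..   (P,.)→(Q,0,+1)
state=Q head=2 tape=.000[0]10..   (Q,0)→(P,.,-1)
state=P head=1 tape=.00[0].10..   (P,0)→(P,0,+1)
state=P head=2 tape=.000[.]10..   (P,.)→(Q,0,+1)
state=Q head=3 tape=.0000[1]0..   (Q,1)→(P,0,-1)
state=P head=2 tape=.000[0]00..   (P,0)→(P,0,+1)
state=P head=3 tape=.0000[0]0..   (P,0)→(P,0,+1)
state=P head=4 tape=.00000[0]..   (P,0)→(P,0,+1)
state=P head=5 tape=.000000[.].   (P,.)→(Q,0,+1)
state=Q head=6 tape=.0000000[.]   (Q,.)→(R,.,-1)
state=R head=5 tape=.000000[0].   (R,0)→(R,0,-1)
state=R head=4 tape=.00000[0]0.   (R,0)→(R,0,-1)
state=R head=3 tape=.0000[0]00.   (R,0)→(R,0,-1)
state=R head=2 tape=.000[0]000.   (R,0)→(R,0,-1)
state=R head=1 tape=.00[0]0000.   (R,0)→(R,0,-1)
state=R head=0 tape=.0[0]00000.   (R,0)→(R,0,-1)
state=R head=-1 tape=.[0]000000.   (R,0)→(R,0,-1)
state=R head=-2 tape=[.]0000000.   (R,.)→(H,1,+1)
state=H head=-1 tape=1[0]000000.
At halt the head is at cell -1.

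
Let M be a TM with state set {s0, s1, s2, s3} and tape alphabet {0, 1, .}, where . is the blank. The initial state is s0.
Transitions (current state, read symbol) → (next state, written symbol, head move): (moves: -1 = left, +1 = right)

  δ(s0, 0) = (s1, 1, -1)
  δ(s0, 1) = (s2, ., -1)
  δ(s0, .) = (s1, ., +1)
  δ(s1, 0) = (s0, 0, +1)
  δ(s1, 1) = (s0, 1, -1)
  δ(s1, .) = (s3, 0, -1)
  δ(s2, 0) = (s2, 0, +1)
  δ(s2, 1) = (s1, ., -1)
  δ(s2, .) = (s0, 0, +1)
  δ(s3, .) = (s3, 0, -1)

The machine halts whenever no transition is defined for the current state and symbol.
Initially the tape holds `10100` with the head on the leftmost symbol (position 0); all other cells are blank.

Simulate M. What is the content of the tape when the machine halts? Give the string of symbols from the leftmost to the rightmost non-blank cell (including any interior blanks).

0.000000

state=s0 head=0 tape=.[1]0100..   (s0,1)→(s2,.,-1)
state=s2 head=-1 tape=[.].0100..   (s2,.)→(s0,0,+1)
state=s0 head=0 tape=0[.]0100..   (s0,.)→(s1,.,+1)
state=s1 head=1 tape=0.[0]100..   (s1,0)→(s0,0,+1)
state=s0 head=2 tape=0.0[1]00..   (s0,1)→(s2,.,-1)
state=s2 head=1 tape=0.[0].00..   (s2,0)→(s2,0,+1)
state=s2 head=2 tape=0.0[.]00..   (s2,.)→(s0,0,+1)
state=s0 head=3 tape=0.00[0]0..   (s0,0)→(s1,1,-1)
state=s1 head=2 tape=0.0[0]10..   (s1,0)→(s0,0,+1)
state=s0 head=3 tape=0.00[1]0..   (s0,1)→(s2,.,-1)
state=s2 head=2 tape=0.0[0].0..   (s2,0)→(s2,0,+1)
state=s2 head=3 tape=0.00[.]0..   (s2,.)→(s0,0,+1)
state=s0 head=4 tape=0.000[0]..   (s0,0)→(s1,1,-1)
state=s1 head=3 tape=0.00[0]1..   (s1,0)→(s0,0,+1)
state=s0 head=4 tape=0.000[1]..   (s0,1)→(s2,.,-1)
state=s2 head=3 tape=0.00[0]...   (s2,0)→(s2,0,+1)
state=s2 head=4 tape=0.000[.]..   (s2,.)→(s0,0,+1)
state=s0 head=5 tape=0.0000[.].   (s0,.)→(s1,.,+1)
state=s1 head=6 tape=0.0000.[.]   (s1,.)→(s3,0,-1)
state=s3 head=5 tape=0.0000[.]0   (s3,.)→(s3,0,-1)
state=s3 head=4 tape=0.000[0]00
The non-blank tape span at halt is 0.000000.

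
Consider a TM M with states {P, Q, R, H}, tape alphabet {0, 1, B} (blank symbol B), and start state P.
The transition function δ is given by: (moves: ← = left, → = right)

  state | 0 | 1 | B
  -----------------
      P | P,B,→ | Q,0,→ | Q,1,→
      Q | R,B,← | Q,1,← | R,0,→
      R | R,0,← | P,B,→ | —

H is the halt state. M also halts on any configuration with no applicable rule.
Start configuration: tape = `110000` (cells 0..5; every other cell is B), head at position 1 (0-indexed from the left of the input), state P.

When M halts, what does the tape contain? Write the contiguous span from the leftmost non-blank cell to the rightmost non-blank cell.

10

P | 1[1]0000BB   read 1 → write 0, move →, go to Q
Q | 10[0]000BB   read 0 → write B, move ←, go to R
R | 1[0]B000BB   read 0 → write 0, move ←, go to R
R | [1]0B000BB   read 1 → write B, move →, go to P
P | B[0]B000BB   read 0 → write B, move →, go to P
P | BB[B]000BB   read B → write 1, move →, go to Q
Q | BB1[0]00BB   read 0 → write B, move ←, go to R
R | BB[1]B00BB   read 1 → write B, move →, go to P
P | BBB[B]00BB   read B → write 1, move →, go to Q
Q | BBB1[0]0BB   read 0 → write B, move ←, go to R
R | BBB[1]B0BB   read 1 → write B, move →, go to P
P | BBBB[B]0BB   read B → write 1, move →, go to Q
Q | BBBB1[0]BB   read 0 → write B, move ←, go to R
R | BBBB[1]BBB   read 1 → write B, move →, go to P
P | BBBBB[B]BB   read B → write 1, move →, go to Q
Q | BBBBB1[B]B   read B → write 0, move →, go to R
R | BBBBB10[B]
The non-blank tape span at halt is 10.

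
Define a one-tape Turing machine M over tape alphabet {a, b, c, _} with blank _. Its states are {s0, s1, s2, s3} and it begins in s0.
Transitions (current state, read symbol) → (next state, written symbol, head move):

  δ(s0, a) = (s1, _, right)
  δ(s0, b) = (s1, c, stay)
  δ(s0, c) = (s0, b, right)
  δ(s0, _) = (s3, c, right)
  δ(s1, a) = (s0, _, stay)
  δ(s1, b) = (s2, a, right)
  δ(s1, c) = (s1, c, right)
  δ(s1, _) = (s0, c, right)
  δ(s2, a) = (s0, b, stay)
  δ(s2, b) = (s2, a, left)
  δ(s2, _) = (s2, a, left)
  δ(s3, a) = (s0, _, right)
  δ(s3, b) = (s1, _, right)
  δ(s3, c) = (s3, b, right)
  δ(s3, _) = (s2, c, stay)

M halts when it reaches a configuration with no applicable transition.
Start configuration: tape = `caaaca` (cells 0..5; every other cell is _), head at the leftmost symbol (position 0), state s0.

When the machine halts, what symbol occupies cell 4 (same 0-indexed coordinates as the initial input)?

b

s0 | [c]aaaca___   read c → write b, move right, go to s0
s0 | b[a]aaca___   read a → write _, move right, go to s1
s1 | b_[a]aca___   read a → write _, move stay, go to s0
s0 | b_[_]aca___   read _ → write c, move right, go to s3
s3 | b_c[a]ca___   read a → write _, move right, go to s0
s0 | b_c_[c]a___   read c → write b, move right, go to s0
s0 | b_c_b[a]___   read a → write _, move right, go to s1
s1 | b_c_b_[_]__   read _ → write c, move right, go to s0
s0 | b_c_b_c[_]_   read _ → write c, move right, go to s3
s3 | b_c_b_cc[_]   read _ → write c, move stay, go to s2
s2 | b_c_b_cc[c]
Cell 4 holds b when M halts.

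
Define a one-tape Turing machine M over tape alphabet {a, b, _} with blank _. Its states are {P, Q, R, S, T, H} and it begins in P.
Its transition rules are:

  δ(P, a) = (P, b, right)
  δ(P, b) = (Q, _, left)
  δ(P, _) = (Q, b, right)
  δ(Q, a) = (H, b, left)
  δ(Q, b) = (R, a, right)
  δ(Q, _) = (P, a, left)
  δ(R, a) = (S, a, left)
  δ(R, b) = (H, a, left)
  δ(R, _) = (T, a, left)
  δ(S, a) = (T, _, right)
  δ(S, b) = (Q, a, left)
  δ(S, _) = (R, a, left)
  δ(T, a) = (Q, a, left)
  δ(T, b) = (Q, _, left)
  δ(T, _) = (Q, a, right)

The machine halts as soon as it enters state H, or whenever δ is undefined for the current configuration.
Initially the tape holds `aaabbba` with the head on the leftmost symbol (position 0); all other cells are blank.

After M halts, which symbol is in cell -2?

state=P head=0 tape=__[a]aabbba   (P,a)→(P,b,right)
state=P head=1 tape=__b[a]abbba   (P,a)→(P,b,right)
state=P head=2 tape=__bb[a]bbba   (P,a)→(P,b,right)
state=P head=3 tape=__bbb[b]bba   (P,b)→(Q,_,left)
state=Q head=2 tape=__bb[b]_bba   (Q,b)→(R,a,right)
state=R head=3 tape=__bba[_]bba   (R,_)→(T,a,left)
state=T head=2 tape=__bb[a]abba   (T,a)→(Q,a,left)
state=Q head=1 tape=__b[b]aabba   (Q,b)→(R,a,right)
state=R head=2 tape=__ba[a]abba   (R,a)→(S,a,left)
state=S head=1 tape=__b[a]aabba   (S,a)→(T,_,right)
state=T head=2 tape=__b_[a]abba   (T,a)→(Q,a,left)
state=Q head=1 tape=__b[_]aabba   (Q,_)→(P,a,left)
state=P head=0 tape=__[b]aaabba   (P,b)→(Q,_,left)
state=Q head=-1 tape=_[_]_aaabba   (Q,_)→(P,a,left)
state=P head=-2 tape=[_]a_aaabba   (P,_)→(Q,b,right)
state=Q head=-1 tape=b[a]_aaabba   (Q,a)→(H,b,left)
state=H head=-2 tape=[b]b_aaabba
Cell -2 holds b when M halts.

b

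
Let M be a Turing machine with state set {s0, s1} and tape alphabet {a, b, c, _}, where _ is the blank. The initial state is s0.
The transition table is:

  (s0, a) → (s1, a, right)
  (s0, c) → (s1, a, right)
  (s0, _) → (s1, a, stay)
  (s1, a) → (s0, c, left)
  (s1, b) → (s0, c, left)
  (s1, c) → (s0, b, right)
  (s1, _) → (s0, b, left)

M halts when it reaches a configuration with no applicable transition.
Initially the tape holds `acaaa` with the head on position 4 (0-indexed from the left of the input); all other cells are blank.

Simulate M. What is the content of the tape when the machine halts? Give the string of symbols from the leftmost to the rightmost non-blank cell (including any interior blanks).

acaaabc

state=s0 head=4 tape=acaa[a]__   (s0,a)→(s1,a,right)
state=s1 head=5 tape=acaaa[_]_   (s1,_)→(s0,b,left)
state=s0 head=4 tape=acaa[a]b_   (s0,a)→(s1,a,right)
state=s1 head=5 tape=acaaa[b]_   (s1,b)→(s0,c,left)
state=s0 head=4 tape=acaa[a]c_   (s0,a)→(s1,a,right)
state=s1 head=5 tape=acaaa[c]_   (s1,c)→(s0,b,right)
state=s0 head=6 tape=acaaab[_]   (s0,_)→(s1,a,stay)
state=s1 head=6 tape=acaaab[a]   (s1,a)→(s0,c,left)
state=s0 head=5 tape=acaaa[b]c
The non-blank tape span at halt is acaaabc.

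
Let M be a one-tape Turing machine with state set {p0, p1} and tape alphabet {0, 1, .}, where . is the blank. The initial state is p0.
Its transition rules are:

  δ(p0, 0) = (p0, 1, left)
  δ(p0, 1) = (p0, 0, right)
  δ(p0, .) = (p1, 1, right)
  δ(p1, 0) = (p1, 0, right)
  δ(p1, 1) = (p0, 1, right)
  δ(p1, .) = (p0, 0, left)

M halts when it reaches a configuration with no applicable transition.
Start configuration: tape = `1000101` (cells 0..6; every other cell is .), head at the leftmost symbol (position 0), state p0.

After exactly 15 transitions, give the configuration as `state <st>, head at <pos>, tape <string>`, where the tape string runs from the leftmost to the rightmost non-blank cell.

p0 | .[1]000101   read 1 → write 0, move right, go to p0
p0 | .0[0]00101   read 0 → write 1, move left, go to p0
p0 | .[0]100101   read 0 → write 1, move left, go to p0
p0 | [.]1100101   read . → write 1, move right, go to p1
p1 | 1[1]100101   read 1 → write 1, move right, go to p0
p0 | 11[1]00101   read 1 → write 0, move right, go to p0
p0 | 110[0]0101   read 0 → write 1, move left, go to p0
p0 | 11[0]10101   read 0 → write 1, move left, go to p0
p0 | 1[1]110101   read 1 → write 0, move right, go to p0
p0 | 10[1]10101   read 1 → write 0, move right, go to p0
p0 | 100[1]0101   read 1 → write 0, move right, go to p0
p0 | 1000[0]101   read 0 → write 1, move left, go to p0
p0 | 100[0]1101   read 0 → write 1, move left, go to p0
p0 | 10[0]11101   read 0 → write 1, move left, go to p0
p0 | 1[0]111101   read 0 → write 1, move left, go to p0
p0 | [1]1111101
After 15 steps: state p0, head at -1, tape 11111101.

state p0, head at -1, tape 11111101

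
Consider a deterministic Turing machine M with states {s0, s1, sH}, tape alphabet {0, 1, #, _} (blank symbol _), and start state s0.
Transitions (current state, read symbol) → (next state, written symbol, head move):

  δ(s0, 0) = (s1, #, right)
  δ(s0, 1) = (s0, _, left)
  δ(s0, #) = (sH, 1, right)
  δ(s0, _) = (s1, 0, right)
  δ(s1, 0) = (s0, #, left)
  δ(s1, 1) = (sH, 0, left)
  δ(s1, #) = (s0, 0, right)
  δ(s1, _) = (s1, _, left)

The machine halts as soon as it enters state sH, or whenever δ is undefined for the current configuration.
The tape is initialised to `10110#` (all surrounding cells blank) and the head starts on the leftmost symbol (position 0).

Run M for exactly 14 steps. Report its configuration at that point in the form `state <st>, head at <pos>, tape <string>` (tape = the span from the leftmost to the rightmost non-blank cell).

state s0, head at 2, tape 00#0_10#

state=s0 head=0 tape=__[1]0110#   (s0,1)→(s0,_,left)
state=s0 head=-1 tape=_[_]_0110#   (s0,_)→(s1,0,right)
state=s1 head=0 tape=_0[_]0110#   (s1,_)→(s1,_,left)
state=s1 head=-1 tape=_[0]_0110#   (s1,0)→(s0,#,left)
state=s0 head=-2 tape=[_]#_0110#   (s0,_)→(s1,0,right)
state=s1 head=-1 tape=0[#]_0110#   (s1,#)→(s0,0,right)
state=s0 head=0 tape=00[_]0110#   (s0,_)→(s1,0,right)
state=s1 head=1 tape=000[0]110#   (s1,0)→(s0,#,left)
state=s0 head=0 tape=00[0]#110#   (s0,0)→(s1,#,right)
state=s1 head=1 tape=00#[#]110#   (s1,#)→(s0,0,right)
state=s0 head=2 tape=00#0[1]10#   (s0,1)→(s0,_,left)
state=s0 head=1 tape=00#[0]_10#   (s0,0)→(s1,#,right)
state=s1 head=2 tape=00##[_]10#   (s1,_)→(s1,_,left)
state=s1 head=1 tape=00#[#]_10#   (s1,#)→(s0,0,right)
state=s0 head=2 tape=00#0[_]10#
After 14 steps: state s0, head at 2, tape 00#0_10#.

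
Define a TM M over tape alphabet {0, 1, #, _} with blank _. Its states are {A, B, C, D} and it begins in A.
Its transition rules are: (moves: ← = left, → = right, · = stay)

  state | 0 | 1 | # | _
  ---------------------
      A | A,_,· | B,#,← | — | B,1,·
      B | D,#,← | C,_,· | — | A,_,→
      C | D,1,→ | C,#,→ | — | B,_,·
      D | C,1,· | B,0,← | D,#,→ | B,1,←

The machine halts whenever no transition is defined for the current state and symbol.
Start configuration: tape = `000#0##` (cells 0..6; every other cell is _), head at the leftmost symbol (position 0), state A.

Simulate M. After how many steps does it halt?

A | [0]00#0##   read 0 → write _, move ·, go to A
A | [_]00#0##   read _ → write 1, move ·, go to B
B | [1]00#0##   read 1 → write _, move ·, go to C
C | [_]00#0##   read _ → write _, move ·, go to B
B | [_]00#0##   read _ → write _, move →, go to A
A | _[0]0#0##   read 0 → write _, move ·, go to A
A | _[_]0#0##   read _ → write 1, move ·, go to B
B | _[1]0#0##   read 1 → write _, move ·, go to C
C | _[_]0#0##   read _ → write _, move ·, go to B
B | _[_]0#0##   read _ → write _, move →, go to A
A | __[0]#0##   read 0 → write _, move ·, go to A
A | __[_]#0##   read _ → write 1, move ·, go to B
B | __[1]#0##   read 1 → write _, move ·, go to C
C | __[_]#0##   read _ → write _, move ·, go to B
B | __[_]#0##   read _ → write _, move →, go to A
A | ___[#]0##
M halts after 15 transitions.

15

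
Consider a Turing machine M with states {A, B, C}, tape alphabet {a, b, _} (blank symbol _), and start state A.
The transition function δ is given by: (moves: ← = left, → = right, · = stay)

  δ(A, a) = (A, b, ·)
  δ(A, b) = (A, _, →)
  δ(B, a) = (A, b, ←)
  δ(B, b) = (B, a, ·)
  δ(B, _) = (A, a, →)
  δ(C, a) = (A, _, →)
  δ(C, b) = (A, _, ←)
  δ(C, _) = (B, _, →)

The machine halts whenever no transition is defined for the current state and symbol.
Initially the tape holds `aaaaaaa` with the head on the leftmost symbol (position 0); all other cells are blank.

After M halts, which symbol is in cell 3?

A | [a]aaaaaa_   read a → write b, move ·, go to A
A | [b]aaaaaa_   read b → write _, move →, go to A
A | _[a]aaaaa_   read a → write b, move ·, go to A
A | _[b]aaaaa_   read b → write _, move →, go to A
A | __[a]aaaa_   read a → write b, move ·, go to A
A | __[b]aaaa_   read b → write _, move →, go to A
A | ___[a]aaa_   read a → write b, move ·, go to A
A | ___[b]aaa_   read b → write _, move →, go to A
A | ____[a]aa_   read a → write b, move ·, go to A
A | ____[b]aa_   read b → write _, move →, go to A
A | _____[a]a_   read a → write b, move ·, go to A
A | _____[b]a_   read b → write _, move →, go to A
A | ______[a]_   read a → write b, move ·, go to A
A | ______[b]_   read b → write _, move →, go to A
A | _______[_]
Cell 3 holds _ when M halts.

_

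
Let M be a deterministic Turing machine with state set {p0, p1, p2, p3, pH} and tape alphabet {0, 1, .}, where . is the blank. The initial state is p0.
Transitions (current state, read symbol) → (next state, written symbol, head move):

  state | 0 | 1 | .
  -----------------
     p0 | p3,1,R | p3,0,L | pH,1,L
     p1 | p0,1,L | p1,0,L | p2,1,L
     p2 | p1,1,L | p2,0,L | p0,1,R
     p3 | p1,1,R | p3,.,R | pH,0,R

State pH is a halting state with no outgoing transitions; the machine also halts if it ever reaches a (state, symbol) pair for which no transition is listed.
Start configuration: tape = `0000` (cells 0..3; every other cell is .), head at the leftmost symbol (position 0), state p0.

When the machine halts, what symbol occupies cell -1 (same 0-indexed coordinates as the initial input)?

0

p0 | .[0]000   read 0 → write 1, move R, go to p3
p3 | .1[0]00   read 0 → write 1, move R, go to p1
p1 | .11[0]0   read 0 → write 1, move L, go to p0
p0 | .1[1]10   read 1 → write 0, move L, go to p3
p3 | .[1]010   read 1 → write ., move R, go to p3
p3 | ..[0]10   read 0 → write 1, move R, go to p1
p1 | ..1[1]0   read 1 → write 0, move L, go to p1
p1 | ..[1]00   read 1 → write 0, move L, go to p1
p1 | .[.]000   read . → write 1, move L, go to p2
p2 | [.]1000   read . → write 1, move R, go to p0
p0 | 1[1]000   read 1 → write 0, move L, go to p3
p3 | [1]0000   read 1 → write ., move R, go to p3
p3 | .[0]000   read 0 → write 1, move R, go to p1
p1 | .1[0]00   read 0 → write 1, move L, go to p0
p0 | .[1]100   read 1 → write 0, move L, go to p3
p3 | [.]0100   read . → write 0, move R, go to pH
pH | 0[0]100
Cell -1 holds 0 when M halts.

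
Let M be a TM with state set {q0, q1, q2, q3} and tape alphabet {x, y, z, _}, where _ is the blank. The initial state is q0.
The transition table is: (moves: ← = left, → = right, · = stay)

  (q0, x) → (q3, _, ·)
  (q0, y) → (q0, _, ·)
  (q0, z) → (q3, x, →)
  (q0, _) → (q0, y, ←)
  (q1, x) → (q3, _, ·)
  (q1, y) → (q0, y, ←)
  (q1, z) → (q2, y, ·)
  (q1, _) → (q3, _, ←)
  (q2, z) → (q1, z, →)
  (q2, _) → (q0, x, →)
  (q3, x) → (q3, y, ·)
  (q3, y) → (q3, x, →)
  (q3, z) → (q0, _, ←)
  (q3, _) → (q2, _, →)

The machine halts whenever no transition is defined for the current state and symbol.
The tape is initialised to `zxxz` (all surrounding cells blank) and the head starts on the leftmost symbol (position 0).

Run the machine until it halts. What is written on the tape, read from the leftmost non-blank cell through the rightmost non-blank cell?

xx__y

state=q0 head=0 tape=[z]xxz_   (q0,z)→(q3,x,→)
state=q3 head=1 tape=x[x]xz_   (q3,x)→(q3,y,·)
state=q3 head=1 tape=x[y]xz_   (q3,y)→(q3,x,→)
state=q3 head=2 tape=xx[x]z_   (q3,x)→(q3,y,·)
state=q3 head=2 tape=xx[y]z_   (q3,y)→(q3,x,→)
state=q3 head=3 tape=xxx[z]_   (q3,z)→(q0,_,←)
state=q0 head=2 tape=xx[x]__   (q0,x)→(q3,_,·)
state=q3 head=2 tape=xx[_]__   (q3,_)→(q2,_,→)
state=q2 head=3 tape=xx_[_]_   (q2,_)→(q0,x,→)
state=q0 head=4 tape=xx_x[_]   (q0,_)→(q0,y,←)
state=q0 head=3 tape=xx_[x]y   (q0,x)→(q3,_,·)
state=q3 head=3 tape=xx_[_]y   (q3,_)→(q2,_,→)
state=q2 head=4 tape=xx__[y]
The non-blank tape span at halt is xx__y.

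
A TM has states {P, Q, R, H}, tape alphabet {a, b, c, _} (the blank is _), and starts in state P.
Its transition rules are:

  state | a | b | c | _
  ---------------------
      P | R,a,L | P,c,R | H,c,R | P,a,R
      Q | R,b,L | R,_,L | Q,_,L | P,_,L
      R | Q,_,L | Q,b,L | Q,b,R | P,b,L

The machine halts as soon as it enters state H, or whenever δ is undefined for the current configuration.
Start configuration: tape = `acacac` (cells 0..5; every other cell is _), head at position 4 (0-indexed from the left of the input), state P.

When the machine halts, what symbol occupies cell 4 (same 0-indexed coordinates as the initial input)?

c

P | __acac[a]c_   read a → write a, move L, go to R
R | __aca[c]ac_   read c → write b, move R, go to Q
Q | __acab[a]c_   read a → write b, move L, go to R
R | __aca[b]bc_   read b → write b, move L, go to Q
Q | __ac[a]bbc_   read a → write b, move L, go to R
R | __a[c]bbbc_   read c → write b, move R, go to Q
Q | __ab[b]bbc_   read b → write _, move L, go to R
R | __a[b]_bbc_   read b → write b, move L, go to Q
Q | __[a]b_bbc_   read a → write b, move L, go to R
R | _[_]bb_bbc_   read _ → write b, move L, go to P
P | [_]bbb_bbc_   read _ → write a, move R, go to P
P | a[b]bb_bbc_   read b → write c, move R, go to P
P | ac[b]b_bbc_   read b → write c, move R, go to P
P | acc[b]_bbc_   read b → write c, move R, go to P
P | accc[_]bbc_   read _ → write a, move R, go to P
P | accca[b]bc_   read b → write c, move R, go to P
P | acccac[b]c_   read b → write c, move R, go to P
P | acccacc[c]_   read c → write c, move R, go to H
H | acccaccc[_]
Cell 4 holds c when M halts.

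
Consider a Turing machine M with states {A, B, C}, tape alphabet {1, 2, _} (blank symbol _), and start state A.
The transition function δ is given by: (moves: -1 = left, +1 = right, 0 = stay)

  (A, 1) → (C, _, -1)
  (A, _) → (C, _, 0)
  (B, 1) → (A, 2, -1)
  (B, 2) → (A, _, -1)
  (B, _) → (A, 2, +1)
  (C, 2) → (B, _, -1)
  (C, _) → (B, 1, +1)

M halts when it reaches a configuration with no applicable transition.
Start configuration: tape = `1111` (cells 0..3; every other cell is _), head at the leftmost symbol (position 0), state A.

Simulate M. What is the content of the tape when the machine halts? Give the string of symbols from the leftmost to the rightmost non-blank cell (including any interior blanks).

state=A head=0 tape=___[1]111   (A,1)→(C,_,-1)
state=C head=-1 tape=__[_]_111   (C,_)→(B,1,+1)
state=B head=0 tape=__1[_]111   (B,_)→(A,2,+1)
state=A head=1 tape=__12[1]11   (A,1)→(C,_,-1)
state=C head=0 tape=__1[2]_11   (C,2)→(B,_,-1)
state=B head=-1 tape=__[1]__11   (B,1)→(A,2,-1)
state=A head=-2 tape=_[_]2__11   (A,_)→(C,_,0)
state=C head=-2 tape=_[_]2__11   (C,_)→(B,1,+1)
state=B head=-1 tape=_1[2]__11   (B,2)→(A,_,-1)
state=A head=-2 tape=_[1]___11   (A,1)→(C,_,-1)
state=C head=-3 tape=[_]____11   (C,_)→(B,1,+1)
state=B head=-2 tape=1[_]___11   (B,_)→(A,2,+1)
state=A head=-1 tape=12[_]__11   (A,_)→(C,_,0)
state=C head=-1 tape=12[_]__11   (C,_)→(B,1,+1)
state=B head=0 tape=121[_]_11   (B,_)→(A,2,+1)
state=A head=1 tape=1212[_]11   (A,_)→(C,_,0)
state=C head=1 tape=1212[_]11   (C,_)→(B,1,+1)
state=B head=2 tape=12121[1]1   (B,1)→(A,2,-1)
state=A head=1 tape=1212[1]21   (A,1)→(C,_,-1)
state=C head=0 tape=121[2]_21   (C,2)→(B,_,-1)
state=B head=-1 tape=12[1]__21   (B,1)→(A,2,-1)
state=A head=-2 tape=1[2]2__21
The non-blank tape span at halt is 122__21.

122__21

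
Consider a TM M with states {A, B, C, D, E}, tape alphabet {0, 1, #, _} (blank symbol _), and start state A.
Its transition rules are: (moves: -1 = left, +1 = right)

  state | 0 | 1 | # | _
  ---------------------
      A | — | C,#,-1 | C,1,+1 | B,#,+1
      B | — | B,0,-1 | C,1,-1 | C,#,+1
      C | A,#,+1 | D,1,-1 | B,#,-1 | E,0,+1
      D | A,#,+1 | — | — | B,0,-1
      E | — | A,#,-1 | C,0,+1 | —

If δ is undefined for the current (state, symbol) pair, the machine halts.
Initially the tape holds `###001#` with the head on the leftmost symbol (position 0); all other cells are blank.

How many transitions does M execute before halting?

15

A | ___[#]##001#   read # → write 1, move +1, go to C
C | ___1[#]#001#   read # → write #, move -1, go to B
B | ___[1]##001#   read 1 → write 0, move -1, go to B
B | __[_]0##001#   read _ → write #, move +1, go to C
C | __#[0]##001#   read 0 → write #, move +1, go to A
A | __##[#]#001#   read # → write 1, move +1, go to C
C | __##1[#]001#   read # → write #, move -1, go to B
B | __##[1]#001#   read 1 → write 0, move -1, go to B
B | __#[#]0#001#   read # → write 1, move -1, go to C
C | __[#]10#001#   read # → write #, move -1, go to B
B | _[_]#10#001#   read _ → write #, move +1, go to C
C | _#[#]10#001#   read # → write #, move -1, go to B
B | _[#]#10#001#   read # → write 1, move -1, go to C
C | [_]1#10#001#   read _ → write 0, move +1, go to E
E | 0[1]#10#001#   read 1 → write #, move -1, go to A
A | [0]##10#001#
M halts after 15 transitions.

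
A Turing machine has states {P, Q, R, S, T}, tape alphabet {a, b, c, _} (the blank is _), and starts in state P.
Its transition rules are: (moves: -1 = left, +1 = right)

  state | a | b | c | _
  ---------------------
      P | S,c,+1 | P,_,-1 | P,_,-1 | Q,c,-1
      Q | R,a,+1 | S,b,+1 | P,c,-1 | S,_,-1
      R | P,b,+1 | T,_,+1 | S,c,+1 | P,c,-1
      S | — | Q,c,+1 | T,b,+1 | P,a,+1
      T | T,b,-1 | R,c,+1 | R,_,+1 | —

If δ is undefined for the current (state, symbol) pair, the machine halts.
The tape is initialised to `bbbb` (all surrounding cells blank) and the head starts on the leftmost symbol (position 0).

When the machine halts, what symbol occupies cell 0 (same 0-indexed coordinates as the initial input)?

state=P head=0 tape=___[b]bbb   (P,b)→(P,_,-1)
state=P head=-1 tape=__[_]_bbb   (P,_)→(Q,c,-1)
state=Q head=-2 tape=_[_]c_bbb   (Q,_)→(S,_,-1)
state=S head=-3 tape=[_]_c_bbb   (S,_)→(P,a,+1)
state=P head=-2 tape=a[_]c_bbb   (P,_)→(Q,c,-1)
state=Q head=-3 tape=[a]cc_bbb   (Q,a)→(R,a,+1)
state=R head=-2 tape=a[c]c_bbb   (R,c)→(S,c,+1)
state=S head=-1 tape=ac[c]_bbb   (S,c)→(T,b,+1)
state=T head=0 tape=acb[_]bbb
Cell 0 holds _ when M halts.

_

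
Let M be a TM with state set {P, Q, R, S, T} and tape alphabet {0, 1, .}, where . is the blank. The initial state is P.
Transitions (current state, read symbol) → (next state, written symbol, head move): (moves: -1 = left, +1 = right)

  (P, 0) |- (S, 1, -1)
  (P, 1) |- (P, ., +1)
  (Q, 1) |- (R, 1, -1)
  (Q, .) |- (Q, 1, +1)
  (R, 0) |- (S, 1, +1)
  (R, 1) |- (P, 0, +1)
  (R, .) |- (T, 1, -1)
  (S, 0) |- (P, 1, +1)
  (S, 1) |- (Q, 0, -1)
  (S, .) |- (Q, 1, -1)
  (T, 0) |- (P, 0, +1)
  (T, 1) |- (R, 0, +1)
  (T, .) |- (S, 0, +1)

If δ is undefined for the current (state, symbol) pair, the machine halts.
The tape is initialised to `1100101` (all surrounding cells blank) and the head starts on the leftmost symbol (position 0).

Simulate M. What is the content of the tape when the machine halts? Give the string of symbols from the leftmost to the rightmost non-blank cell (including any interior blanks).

00.0

state=P head=0 tape=[1]100101.   (P,1)→(P,.,+1)
state=P head=1 tape=.[1]00101.   (P,1)→(P,.,+1)
state=P head=2 tape=..[0]0101.   (P,0)→(S,1,-1)
state=S head=1 tape=.[.]10101.   (S,.)→(Q,1,-1)
state=Q head=0 tape=[.]110101.   (Q,.)→(Q,1,+1)
state=Q head=1 tape=1[1]10101.   (Q,1)→(R,1,-1)
state=R head=0 tape=[1]110101.   (R,1)→(P,0,+1)
state=P head=1 tape=0[1]10101.   (P,1)→(P,.,+1)
state=P head=2 tape=0.[1]0101.   (P,1)→(P,.,+1)
state=P head=3 tape=0..[0]101.   (P,0)→(S,1,-1)
state=S head=2 tape=0.[.]1101.   (S,.)→(Q,1,-1)
state=Q head=1 tape=0[.]11101.   (Q,.)→(Q,1,+1)
state=Q head=2 tape=01[1]1101.   (Q,1)→(R,1,-1)
state=R head=1 tape=0[1]11101.   (R,1)→(P,0,+1)
state=P head=2 tape=00[1]1101.   (P,1)→(P,.,+1)
state=P head=3 tape=00.[1]101.   (P,1)→(P,.,+1)
state=P head=4 tape=00..[1]01.   (P,1)→(P,.,+1)
state=P head=5 tape=00...[0]1.   (P,0)→(S,1,-1)
state=S head=4 tape=00..[.]11.   (S,.)→(Q,1,-1)
state=Q head=3 tape=00.[.]111.   (Q,.)→(Q,1,+1)
state=Q head=4 tape=00.1[1]11.   (Q,1)→(R,1,-1)
state=R head=3 tape=00.[1]111.   (R,1)→(P,0,+1)
state=P head=4 tape=00.0[1]11.   (P,1)→(P,.,+1)
state=P head=5 tape=00.0.[1]1.   (P,1)→(P,.,+1)
state=P head=6 tape=00.0..[1].   (P,1)→(P,.,+1)
state=P head=7 tape=00.0...[.]
The non-blank tape span at halt is 00.0.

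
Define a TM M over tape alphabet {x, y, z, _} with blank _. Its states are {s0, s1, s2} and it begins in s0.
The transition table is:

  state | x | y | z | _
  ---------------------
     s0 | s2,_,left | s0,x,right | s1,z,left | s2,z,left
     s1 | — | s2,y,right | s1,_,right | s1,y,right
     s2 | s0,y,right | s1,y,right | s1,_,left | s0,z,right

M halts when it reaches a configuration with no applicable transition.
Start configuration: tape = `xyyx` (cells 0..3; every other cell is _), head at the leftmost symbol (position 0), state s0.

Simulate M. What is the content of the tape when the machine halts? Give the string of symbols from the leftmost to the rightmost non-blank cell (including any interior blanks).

s0 | __[x]yyx   read x → write _, move left, go to s2
s2 | _[_]_yyx   read _ → write z, move right, go to s0
s0 | _z[_]yyx   read _ → write z, move left, go to s2
s2 | _[z]zyyx   read z → write _, move left, go to s1
s1 | [_]_zyyx   read _ → write y, move right, go to s1
s1 | y[_]zyyx   read _ → write y, move right, go to s1
s1 | yy[z]yyx   read z → write _, move right, go to s1
s1 | yy_[y]yx   read y → write y, move right, go to s2
s2 | yy_y[y]x   read y → write y, move right, go to s1
s1 | yy_yy[x]
The non-blank tape span at halt is yy_yyx.

yy_yyx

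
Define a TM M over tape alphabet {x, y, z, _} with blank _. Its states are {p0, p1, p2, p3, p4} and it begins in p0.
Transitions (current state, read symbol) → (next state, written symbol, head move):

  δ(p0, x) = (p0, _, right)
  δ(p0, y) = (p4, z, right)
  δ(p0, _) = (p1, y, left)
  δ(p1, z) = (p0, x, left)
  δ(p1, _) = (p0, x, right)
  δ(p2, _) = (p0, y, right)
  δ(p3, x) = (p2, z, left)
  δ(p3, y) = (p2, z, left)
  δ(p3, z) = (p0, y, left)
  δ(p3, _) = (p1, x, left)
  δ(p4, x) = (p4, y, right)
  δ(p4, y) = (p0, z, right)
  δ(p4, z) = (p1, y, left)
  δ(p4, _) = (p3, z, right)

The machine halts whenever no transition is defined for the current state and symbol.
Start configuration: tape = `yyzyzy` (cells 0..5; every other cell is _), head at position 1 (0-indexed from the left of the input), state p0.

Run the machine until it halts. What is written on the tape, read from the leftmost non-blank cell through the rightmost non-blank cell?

state=p0 head=1 tape=y[y]zyzy   (p0,y)→(p4,z,right)
state=p4 head=2 tape=yz[z]yzy   (p4,z)→(p1,y,left)
state=p1 head=1 tape=y[z]yyzy   (p1,z)→(p0,x,left)
state=p0 head=0 tape=[y]xyyzy   (p0,y)→(p4,z,right)
state=p4 head=1 tape=z[x]yyzy   (p4,x)→(p4,y,right)
state=p4 head=2 tape=zy[y]yzy   (p4,y)→(p0,z,right)
state=p0 head=3 tape=zyz[y]zy   (p0,y)→(p4,z,right)
state=p4 head=4 tape=zyzz[z]y   (p4,z)→(p1,y,left)
state=p1 head=3 tape=zyz[z]yy   (p1,z)→(p0,x,left)
state=p0 head=2 tape=zy[z]xyy
The non-blank tape span at halt is zyzxyy.

zyzxyy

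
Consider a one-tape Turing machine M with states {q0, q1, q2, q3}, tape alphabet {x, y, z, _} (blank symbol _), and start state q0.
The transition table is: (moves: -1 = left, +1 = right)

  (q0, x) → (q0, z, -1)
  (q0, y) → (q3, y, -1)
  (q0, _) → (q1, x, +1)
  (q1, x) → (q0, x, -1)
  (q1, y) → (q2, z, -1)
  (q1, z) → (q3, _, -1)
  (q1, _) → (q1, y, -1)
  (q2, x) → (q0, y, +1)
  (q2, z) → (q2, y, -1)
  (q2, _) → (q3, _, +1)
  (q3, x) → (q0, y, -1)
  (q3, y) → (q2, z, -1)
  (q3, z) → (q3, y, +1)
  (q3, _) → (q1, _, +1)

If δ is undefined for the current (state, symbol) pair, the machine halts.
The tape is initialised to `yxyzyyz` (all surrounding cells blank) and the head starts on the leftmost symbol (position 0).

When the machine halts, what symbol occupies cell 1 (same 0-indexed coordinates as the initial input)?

q0 | _[y]xyzyyz   read y → write y, move -1, go to q3
q3 | [_]yxyzyyz   read _ → write _, move +1, go to q1
q1 | _[y]xyzyyz   read y → write z, move -1, go to q2
q2 | [_]zxyzyyz   read _ → write _, move +1, go to q3
q3 | _[z]xyzyyz   read z → write y, move +1, go to q3
q3 | _y[x]yzyyz   read x → write y, move -1, go to q0
q0 | _[y]yyzyyz   read y → write y, move -1, go to q3
q3 | [_]yyyzyyz   read _ → write _, move +1, go to q1
q1 | _[y]yyzyyz   read y → write z, move -1, go to q2
q2 | [_]zyyzyyz   read _ → write _, move +1, go to q3
q3 | _[z]yyzyyz   read z → write y, move +1, go to q3
q3 | _y[y]yzyyz   read y → write z, move -1, go to q2
q2 | _[y]zyzyyz
Cell 1 holds z when M halts.

z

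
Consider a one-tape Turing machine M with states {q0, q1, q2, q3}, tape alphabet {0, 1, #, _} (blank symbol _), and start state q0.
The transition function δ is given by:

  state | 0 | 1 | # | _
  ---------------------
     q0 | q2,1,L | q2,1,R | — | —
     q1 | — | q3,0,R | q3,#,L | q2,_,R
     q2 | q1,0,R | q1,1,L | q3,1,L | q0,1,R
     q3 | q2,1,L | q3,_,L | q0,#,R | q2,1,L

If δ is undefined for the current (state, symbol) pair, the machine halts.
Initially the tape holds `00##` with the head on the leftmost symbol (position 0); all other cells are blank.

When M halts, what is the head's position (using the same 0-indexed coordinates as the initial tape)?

-1

state=q0 head=0 tape=____[0]0##   (q0,0)→(q2,1,L)
state=q2 head=-1 tape=___[_]10##   (q2,_)→(q0,1,R)
state=q0 head=0 tape=___1[1]0##   (q0,1)→(q2,1,R)
state=q2 head=1 tape=___11[0]##   (q2,0)→(q1,0,R)
state=q1 head=2 tape=___110[#]#   (q1,#)→(q3,#,L)
state=q3 head=1 tape=___11[0]##   (q3,0)→(q2,1,L)
state=q2 head=0 tape=___1[1]1##   (q2,1)→(q1,1,L)
state=q1 head=-1 tape=___[1]11##   (q1,1)→(q3,0,R)
state=q3 head=0 tape=___0[1]1##   (q3,1)→(q3,_,L)
state=q3 head=-1 tape=___[0]_1##   (q3,0)→(q2,1,L)
state=q2 head=-2 tape=__[_]1_1##   (q2,_)→(q0,1,R)
state=q0 head=-1 tape=__1[1]_1##   (q0,1)→(q2,1,R)
state=q2 head=0 tape=__11[_]1##   (q2,_)→(q0,1,R)
state=q0 head=1 tape=__111[1]##   (q0,1)→(q2,1,R)
state=q2 head=2 tape=__1111[#]#   (q2,#)→(q3,1,L)
state=q3 head=1 tape=__111[1]1#   (q3,1)→(q3,_,L)
state=q3 head=0 tape=__11[1]_1#   (q3,1)→(q3,_,L)
state=q3 head=-1 tape=__1[1]__1#   (q3,1)→(q3,_,L)
state=q3 head=-2 tape=__[1]___1#   (q3,1)→(q3,_,L)
state=q3 head=-3 tape=_[_]____1#   (q3,_)→(q2,1,L)
state=q2 head=-4 tape=[_]1____1#   (q2,_)→(q0,1,R)
state=q0 head=-3 tape=1[1]____1#   (q0,1)→(q2,1,R)
state=q2 head=-2 tape=11[_]___1#   (q2,_)→(q0,1,R)
state=q0 head=-1 tape=111[_]__1#
At halt the head is at cell -1.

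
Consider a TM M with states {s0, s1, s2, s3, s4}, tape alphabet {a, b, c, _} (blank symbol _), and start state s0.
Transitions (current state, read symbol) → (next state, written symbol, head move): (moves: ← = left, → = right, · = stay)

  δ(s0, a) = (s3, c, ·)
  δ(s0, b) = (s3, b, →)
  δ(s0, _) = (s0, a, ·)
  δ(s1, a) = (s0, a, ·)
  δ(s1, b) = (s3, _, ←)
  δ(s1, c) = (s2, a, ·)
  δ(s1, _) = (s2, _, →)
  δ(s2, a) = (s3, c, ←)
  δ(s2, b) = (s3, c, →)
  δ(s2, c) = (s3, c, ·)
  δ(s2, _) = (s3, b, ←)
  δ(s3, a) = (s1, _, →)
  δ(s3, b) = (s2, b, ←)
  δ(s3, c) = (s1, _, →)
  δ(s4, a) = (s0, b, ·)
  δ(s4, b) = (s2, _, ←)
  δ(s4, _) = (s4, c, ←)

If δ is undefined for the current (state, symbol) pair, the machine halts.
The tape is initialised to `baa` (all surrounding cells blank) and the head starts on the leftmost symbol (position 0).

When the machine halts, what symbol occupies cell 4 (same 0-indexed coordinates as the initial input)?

s0 | [b]aa__   read b → write b, move →, go to s3
s3 | b[a]a__   read a → write _, move →, go to s1
s1 | b_[a]__   read a → write a, move ·, go to s0
s0 | b_[a]__   read a → write c, move ·, go to s3
s3 | b_[c]__   read c → write _, move →, go to s1
s1 | b__[_]_   read _ → write _, move →, go to s2
s2 | b___[_]   read _ → write b, move ←, go to s3
s3 | b__[_]b
Cell 4 holds b when M halts.

b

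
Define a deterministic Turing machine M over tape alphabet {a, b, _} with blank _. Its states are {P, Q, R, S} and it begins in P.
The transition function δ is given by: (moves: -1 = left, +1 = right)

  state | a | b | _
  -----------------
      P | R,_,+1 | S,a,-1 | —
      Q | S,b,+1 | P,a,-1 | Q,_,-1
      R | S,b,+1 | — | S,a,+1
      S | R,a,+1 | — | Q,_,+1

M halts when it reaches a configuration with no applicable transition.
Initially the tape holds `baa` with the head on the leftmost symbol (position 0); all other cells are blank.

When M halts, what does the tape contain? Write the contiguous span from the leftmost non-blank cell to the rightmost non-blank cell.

P | _[b]aa__   read b → write a, move -1, go to S
S | [_]aaa__   read _ → write _, move +1, go to Q
Q | _[a]aa__   read a → write b, move +1, go to S
S | _b[a]a__   read a → write a, move +1, go to R
R | _ba[a]__   read a → write b, move +1, go to S
S | _bab[_]_   read _ → write _, move +1, go to Q
Q | _bab_[_]   read _ → write _, move -1, go to Q
Q | _bab[_]_   read _ → write _, move -1, go to Q
Q | _ba[b]__   read b → write a, move -1, go to P
P | _b[a]a__   read a → write _, move +1, go to R
R | _b_[a]__   read a → write b, move +1, go to S
S | _b_b[_]_   read _ → write _, move +1, go to Q
Q | _b_b_[_]   read _ → write _, move -1, go to Q
Q | _b_b[_]_   read _ → write _, move -1, go to Q
Q | _b_[b]__   read b → write a, move -1, go to P
P | _b[_]a__
The non-blank tape span at halt is b_a.

b_a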